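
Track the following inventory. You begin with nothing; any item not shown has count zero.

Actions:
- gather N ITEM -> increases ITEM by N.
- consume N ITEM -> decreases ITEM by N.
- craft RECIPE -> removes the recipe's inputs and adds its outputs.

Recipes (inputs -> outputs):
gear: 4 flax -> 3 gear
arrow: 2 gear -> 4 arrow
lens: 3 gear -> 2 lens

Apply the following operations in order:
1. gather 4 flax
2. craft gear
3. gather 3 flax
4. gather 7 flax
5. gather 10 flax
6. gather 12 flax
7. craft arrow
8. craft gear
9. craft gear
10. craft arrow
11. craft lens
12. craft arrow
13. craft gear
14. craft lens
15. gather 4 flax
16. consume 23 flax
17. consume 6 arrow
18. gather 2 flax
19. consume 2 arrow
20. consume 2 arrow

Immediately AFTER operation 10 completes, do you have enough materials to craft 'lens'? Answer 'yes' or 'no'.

Answer: yes

Derivation:
After 1 (gather 4 flax): flax=4
After 2 (craft gear): gear=3
After 3 (gather 3 flax): flax=3 gear=3
After 4 (gather 7 flax): flax=10 gear=3
After 5 (gather 10 flax): flax=20 gear=3
After 6 (gather 12 flax): flax=32 gear=3
After 7 (craft arrow): arrow=4 flax=32 gear=1
After 8 (craft gear): arrow=4 flax=28 gear=4
After 9 (craft gear): arrow=4 flax=24 gear=7
After 10 (craft arrow): arrow=8 flax=24 gear=5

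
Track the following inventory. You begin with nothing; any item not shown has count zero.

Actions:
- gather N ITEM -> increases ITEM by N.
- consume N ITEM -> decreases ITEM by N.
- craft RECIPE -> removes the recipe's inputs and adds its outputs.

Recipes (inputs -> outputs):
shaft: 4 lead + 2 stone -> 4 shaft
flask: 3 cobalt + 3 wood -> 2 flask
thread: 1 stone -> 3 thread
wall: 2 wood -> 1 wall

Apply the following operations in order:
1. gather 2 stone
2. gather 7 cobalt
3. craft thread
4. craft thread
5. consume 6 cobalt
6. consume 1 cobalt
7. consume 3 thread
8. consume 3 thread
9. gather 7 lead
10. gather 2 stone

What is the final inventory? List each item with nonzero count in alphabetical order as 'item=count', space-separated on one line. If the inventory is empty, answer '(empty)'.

Answer: lead=7 stone=2

Derivation:
After 1 (gather 2 stone): stone=2
After 2 (gather 7 cobalt): cobalt=7 stone=2
After 3 (craft thread): cobalt=7 stone=1 thread=3
After 4 (craft thread): cobalt=7 thread=6
After 5 (consume 6 cobalt): cobalt=1 thread=6
After 6 (consume 1 cobalt): thread=6
After 7 (consume 3 thread): thread=3
After 8 (consume 3 thread): (empty)
After 9 (gather 7 lead): lead=7
After 10 (gather 2 stone): lead=7 stone=2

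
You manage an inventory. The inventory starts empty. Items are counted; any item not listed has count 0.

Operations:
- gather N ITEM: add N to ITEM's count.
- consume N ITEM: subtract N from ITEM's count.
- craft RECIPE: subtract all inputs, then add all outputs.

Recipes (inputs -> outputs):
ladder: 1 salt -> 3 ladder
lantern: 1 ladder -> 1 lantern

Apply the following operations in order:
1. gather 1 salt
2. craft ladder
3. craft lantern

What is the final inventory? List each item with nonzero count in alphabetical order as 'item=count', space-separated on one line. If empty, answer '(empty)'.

After 1 (gather 1 salt): salt=1
After 2 (craft ladder): ladder=3
After 3 (craft lantern): ladder=2 lantern=1

Answer: ladder=2 lantern=1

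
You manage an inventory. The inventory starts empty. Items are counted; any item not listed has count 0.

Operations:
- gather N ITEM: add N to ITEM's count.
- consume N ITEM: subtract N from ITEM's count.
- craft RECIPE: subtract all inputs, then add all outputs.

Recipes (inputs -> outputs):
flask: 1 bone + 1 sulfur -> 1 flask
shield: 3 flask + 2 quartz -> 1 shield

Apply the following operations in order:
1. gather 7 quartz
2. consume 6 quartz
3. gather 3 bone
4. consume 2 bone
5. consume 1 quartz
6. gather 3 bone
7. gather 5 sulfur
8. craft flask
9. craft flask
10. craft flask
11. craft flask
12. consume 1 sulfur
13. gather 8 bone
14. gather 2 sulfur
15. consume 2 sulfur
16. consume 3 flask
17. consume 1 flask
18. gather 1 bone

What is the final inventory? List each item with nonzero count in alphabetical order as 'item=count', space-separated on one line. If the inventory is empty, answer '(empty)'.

After 1 (gather 7 quartz): quartz=7
After 2 (consume 6 quartz): quartz=1
After 3 (gather 3 bone): bone=3 quartz=1
After 4 (consume 2 bone): bone=1 quartz=1
After 5 (consume 1 quartz): bone=1
After 6 (gather 3 bone): bone=4
After 7 (gather 5 sulfur): bone=4 sulfur=5
After 8 (craft flask): bone=3 flask=1 sulfur=4
After 9 (craft flask): bone=2 flask=2 sulfur=3
After 10 (craft flask): bone=1 flask=3 sulfur=2
After 11 (craft flask): flask=4 sulfur=1
After 12 (consume 1 sulfur): flask=4
After 13 (gather 8 bone): bone=8 flask=4
After 14 (gather 2 sulfur): bone=8 flask=4 sulfur=2
After 15 (consume 2 sulfur): bone=8 flask=4
After 16 (consume 3 flask): bone=8 flask=1
After 17 (consume 1 flask): bone=8
After 18 (gather 1 bone): bone=9

Answer: bone=9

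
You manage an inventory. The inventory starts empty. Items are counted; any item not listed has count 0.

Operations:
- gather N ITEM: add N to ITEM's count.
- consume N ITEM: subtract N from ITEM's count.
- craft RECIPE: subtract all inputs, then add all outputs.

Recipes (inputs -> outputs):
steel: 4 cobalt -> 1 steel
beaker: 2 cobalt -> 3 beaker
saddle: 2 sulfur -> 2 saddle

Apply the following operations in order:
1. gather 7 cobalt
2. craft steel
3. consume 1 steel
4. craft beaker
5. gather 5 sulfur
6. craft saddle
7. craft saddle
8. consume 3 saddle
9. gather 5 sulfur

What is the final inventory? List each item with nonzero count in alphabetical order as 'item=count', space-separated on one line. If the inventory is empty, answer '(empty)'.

Answer: beaker=3 cobalt=1 saddle=1 sulfur=6

Derivation:
After 1 (gather 7 cobalt): cobalt=7
After 2 (craft steel): cobalt=3 steel=1
After 3 (consume 1 steel): cobalt=3
After 4 (craft beaker): beaker=3 cobalt=1
After 5 (gather 5 sulfur): beaker=3 cobalt=1 sulfur=5
After 6 (craft saddle): beaker=3 cobalt=1 saddle=2 sulfur=3
After 7 (craft saddle): beaker=3 cobalt=1 saddle=4 sulfur=1
After 8 (consume 3 saddle): beaker=3 cobalt=1 saddle=1 sulfur=1
After 9 (gather 5 sulfur): beaker=3 cobalt=1 saddle=1 sulfur=6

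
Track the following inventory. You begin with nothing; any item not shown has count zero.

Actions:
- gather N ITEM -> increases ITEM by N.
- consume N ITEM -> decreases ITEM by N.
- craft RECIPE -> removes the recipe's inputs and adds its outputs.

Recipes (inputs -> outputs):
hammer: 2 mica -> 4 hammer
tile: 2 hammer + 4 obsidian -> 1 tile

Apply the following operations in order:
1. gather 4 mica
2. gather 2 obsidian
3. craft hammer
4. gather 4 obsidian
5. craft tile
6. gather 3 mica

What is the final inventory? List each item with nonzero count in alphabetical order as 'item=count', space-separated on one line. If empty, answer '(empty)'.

Answer: hammer=2 mica=5 obsidian=2 tile=1

Derivation:
After 1 (gather 4 mica): mica=4
After 2 (gather 2 obsidian): mica=4 obsidian=2
After 3 (craft hammer): hammer=4 mica=2 obsidian=2
After 4 (gather 4 obsidian): hammer=4 mica=2 obsidian=6
After 5 (craft tile): hammer=2 mica=2 obsidian=2 tile=1
After 6 (gather 3 mica): hammer=2 mica=5 obsidian=2 tile=1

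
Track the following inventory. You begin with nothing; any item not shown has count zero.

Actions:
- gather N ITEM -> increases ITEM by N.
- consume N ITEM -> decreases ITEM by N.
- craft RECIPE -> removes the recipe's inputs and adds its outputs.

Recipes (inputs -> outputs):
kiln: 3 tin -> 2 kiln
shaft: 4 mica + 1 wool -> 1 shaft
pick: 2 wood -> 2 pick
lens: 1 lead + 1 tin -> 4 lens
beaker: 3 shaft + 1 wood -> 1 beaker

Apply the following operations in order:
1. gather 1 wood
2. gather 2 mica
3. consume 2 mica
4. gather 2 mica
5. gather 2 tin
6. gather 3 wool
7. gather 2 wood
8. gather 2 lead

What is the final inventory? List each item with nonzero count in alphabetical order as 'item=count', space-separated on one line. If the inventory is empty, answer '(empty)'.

After 1 (gather 1 wood): wood=1
After 2 (gather 2 mica): mica=2 wood=1
After 3 (consume 2 mica): wood=1
After 4 (gather 2 mica): mica=2 wood=1
After 5 (gather 2 tin): mica=2 tin=2 wood=1
After 6 (gather 3 wool): mica=2 tin=2 wood=1 wool=3
After 7 (gather 2 wood): mica=2 tin=2 wood=3 wool=3
After 8 (gather 2 lead): lead=2 mica=2 tin=2 wood=3 wool=3

Answer: lead=2 mica=2 tin=2 wood=3 wool=3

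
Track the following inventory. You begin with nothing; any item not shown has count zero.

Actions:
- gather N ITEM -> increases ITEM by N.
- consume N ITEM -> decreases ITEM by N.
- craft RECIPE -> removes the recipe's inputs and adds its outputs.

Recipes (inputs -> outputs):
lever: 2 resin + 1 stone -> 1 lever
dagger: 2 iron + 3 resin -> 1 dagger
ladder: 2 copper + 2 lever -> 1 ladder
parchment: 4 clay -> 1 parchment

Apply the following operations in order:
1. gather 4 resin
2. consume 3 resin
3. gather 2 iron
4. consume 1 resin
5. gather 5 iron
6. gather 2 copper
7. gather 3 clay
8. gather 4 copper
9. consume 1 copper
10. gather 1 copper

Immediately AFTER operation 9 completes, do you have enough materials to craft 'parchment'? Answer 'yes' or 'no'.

Answer: no

Derivation:
After 1 (gather 4 resin): resin=4
After 2 (consume 3 resin): resin=1
After 3 (gather 2 iron): iron=2 resin=1
After 4 (consume 1 resin): iron=2
After 5 (gather 5 iron): iron=7
After 6 (gather 2 copper): copper=2 iron=7
After 7 (gather 3 clay): clay=3 copper=2 iron=7
After 8 (gather 4 copper): clay=3 copper=6 iron=7
After 9 (consume 1 copper): clay=3 copper=5 iron=7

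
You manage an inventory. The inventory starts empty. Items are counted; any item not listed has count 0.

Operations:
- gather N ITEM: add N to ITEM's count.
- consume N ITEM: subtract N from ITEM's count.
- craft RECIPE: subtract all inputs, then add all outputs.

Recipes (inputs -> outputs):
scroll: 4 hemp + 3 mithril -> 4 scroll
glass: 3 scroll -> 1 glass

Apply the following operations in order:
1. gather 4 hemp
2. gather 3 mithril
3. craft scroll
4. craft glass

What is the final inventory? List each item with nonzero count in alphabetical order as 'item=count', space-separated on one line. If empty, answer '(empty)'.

After 1 (gather 4 hemp): hemp=4
After 2 (gather 3 mithril): hemp=4 mithril=3
After 3 (craft scroll): scroll=4
After 4 (craft glass): glass=1 scroll=1

Answer: glass=1 scroll=1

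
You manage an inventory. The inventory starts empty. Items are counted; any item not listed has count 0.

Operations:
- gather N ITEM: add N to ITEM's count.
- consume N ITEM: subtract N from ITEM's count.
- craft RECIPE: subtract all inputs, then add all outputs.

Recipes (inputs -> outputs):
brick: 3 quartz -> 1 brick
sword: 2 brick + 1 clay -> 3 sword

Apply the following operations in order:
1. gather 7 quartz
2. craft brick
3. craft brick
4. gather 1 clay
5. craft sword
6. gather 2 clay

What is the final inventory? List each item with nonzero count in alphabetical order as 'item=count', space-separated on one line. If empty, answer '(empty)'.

Answer: clay=2 quartz=1 sword=3

Derivation:
After 1 (gather 7 quartz): quartz=7
After 2 (craft brick): brick=1 quartz=4
After 3 (craft brick): brick=2 quartz=1
After 4 (gather 1 clay): brick=2 clay=1 quartz=1
After 5 (craft sword): quartz=1 sword=3
After 6 (gather 2 clay): clay=2 quartz=1 sword=3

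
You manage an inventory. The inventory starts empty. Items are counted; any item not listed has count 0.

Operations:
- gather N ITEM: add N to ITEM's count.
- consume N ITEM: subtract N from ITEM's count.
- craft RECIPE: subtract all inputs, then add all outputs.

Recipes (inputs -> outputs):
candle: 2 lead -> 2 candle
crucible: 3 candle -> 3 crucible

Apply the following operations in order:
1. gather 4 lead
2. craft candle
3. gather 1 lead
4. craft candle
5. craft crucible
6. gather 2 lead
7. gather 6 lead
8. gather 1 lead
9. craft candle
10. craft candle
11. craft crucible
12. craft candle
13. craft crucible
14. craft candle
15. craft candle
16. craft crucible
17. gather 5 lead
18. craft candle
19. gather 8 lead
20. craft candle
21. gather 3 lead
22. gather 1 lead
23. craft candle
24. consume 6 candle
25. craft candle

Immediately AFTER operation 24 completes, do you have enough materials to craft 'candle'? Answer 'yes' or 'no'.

Answer: yes

Derivation:
After 1 (gather 4 lead): lead=4
After 2 (craft candle): candle=2 lead=2
After 3 (gather 1 lead): candle=2 lead=3
After 4 (craft candle): candle=4 lead=1
After 5 (craft crucible): candle=1 crucible=3 lead=1
After 6 (gather 2 lead): candle=1 crucible=3 lead=3
After 7 (gather 6 lead): candle=1 crucible=3 lead=9
After 8 (gather 1 lead): candle=1 crucible=3 lead=10
After 9 (craft candle): candle=3 crucible=3 lead=8
After 10 (craft candle): candle=5 crucible=3 lead=6
After 11 (craft crucible): candle=2 crucible=6 lead=6
After 12 (craft candle): candle=4 crucible=6 lead=4
After 13 (craft crucible): candle=1 crucible=9 lead=4
After 14 (craft candle): candle=3 crucible=9 lead=2
After 15 (craft candle): candle=5 crucible=9
After 16 (craft crucible): candle=2 crucible=12
After 17 (gather 5 lead): candle=2 crucible=12 lead=5
After 18 (craft candle): candle=4 crucible=12 lead=3
After 19 (gather 8 lead): candle=4 crucible=12 lead=11
After 20 (craft candle): candle=6 crucible=12 lead=9
After 21 (gather 3 lead): candle=6 crucible=12 lead=12
After 22 (gather 1 lead): candle=6 crucible=12 lead=13
After 23 (craft candle): candle=8 crucible=12 lead=11
After 24 (consume 6 candle): candle=2 crucible=12 lead=11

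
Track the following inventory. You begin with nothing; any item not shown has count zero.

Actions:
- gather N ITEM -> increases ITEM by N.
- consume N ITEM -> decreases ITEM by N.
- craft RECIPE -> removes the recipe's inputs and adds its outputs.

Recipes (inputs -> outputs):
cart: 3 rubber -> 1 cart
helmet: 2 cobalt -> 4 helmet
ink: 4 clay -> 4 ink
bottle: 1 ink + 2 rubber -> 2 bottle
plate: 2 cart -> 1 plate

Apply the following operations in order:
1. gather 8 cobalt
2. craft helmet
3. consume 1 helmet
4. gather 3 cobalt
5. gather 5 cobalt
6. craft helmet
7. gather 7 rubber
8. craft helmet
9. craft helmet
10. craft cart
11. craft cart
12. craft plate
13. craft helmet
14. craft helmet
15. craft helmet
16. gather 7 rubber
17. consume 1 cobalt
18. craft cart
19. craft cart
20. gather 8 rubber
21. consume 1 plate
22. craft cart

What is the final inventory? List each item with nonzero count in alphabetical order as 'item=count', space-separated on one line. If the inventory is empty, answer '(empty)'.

Answer: cart=3 cobalt=1 helmet=27 rubber=7

Derivation:
After 1 (gather 8 cobalt): cobalt=8
After 2 (craft helmet): cobalt=6 helmet=4
After 3 (consume 1 helmet): cobalt=6 helmet=3
After 4 (gather 3 cobalt): cobalt=9 helmet=3
After 5 (gather 5 cobalt): cobalt=14 helmet=3
After 6 (craft helmet): cobalt=12 helmet=7
After 7 (gather 7 rubber): cobalt=12 helmet=7 rubber=7
After 8 (craft helmet): cobalt=10 helmet=11 rubber=7
After 9 (craft helmet): cobalt=8 helmet=15 rubber=7
After 10 (craft cart): cart=1 cobalt=8 helmet=15 rubber=4
After 11 (craft cart): cart=2 cobalt=8 helmet=15 rubber=1
After 12 (craft plate): cobalt=8 helmet=15 plate=1 rubber=1
After 13 (craft helmet): cobalt=6 helmet=19 plate=1 rubber=1
After 14 (craft helmet): cobalt=4 helmet=23 plate=1 rubber=1
After 15 (craft helmet): cobalt=2 helmet=27 plate=1 rubber=1
After 16 (gather 7 rubber): cobalt=2 helmet=27 plate=1 rubber=8
After 17 (consume 1 cobalt): cobalt=1 helmet=27 plate=1 rubber=8
After 18 (craft cart): cart=1 cobalt=1 helmet=27 plate=1 rubber=5
After 19 (craft cart): cart=2 cobalt=1 helmet=27 plate=1 rubber=2
After 20 (gather 8 rubber): cart=2 cobalt=1 helmet=27 plate=1 rubber=10
After 21 (consume 1 plate): cart=2 cobalt=1 helmet=27 rubber=10
After 22 (craft cart): cart=3 cobalt=1 helmet=27 rubber=7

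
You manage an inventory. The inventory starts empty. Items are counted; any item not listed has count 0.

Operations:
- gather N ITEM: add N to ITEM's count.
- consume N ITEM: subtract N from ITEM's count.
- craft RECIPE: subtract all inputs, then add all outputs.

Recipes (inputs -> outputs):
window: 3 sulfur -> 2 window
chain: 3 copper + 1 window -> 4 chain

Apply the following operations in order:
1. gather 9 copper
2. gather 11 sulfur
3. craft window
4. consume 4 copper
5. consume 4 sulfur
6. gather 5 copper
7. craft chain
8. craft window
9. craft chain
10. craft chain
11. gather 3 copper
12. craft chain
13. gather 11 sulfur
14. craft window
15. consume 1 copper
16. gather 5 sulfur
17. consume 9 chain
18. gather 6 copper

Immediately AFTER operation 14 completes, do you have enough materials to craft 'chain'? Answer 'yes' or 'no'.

Answer: no

Derivation:
After 1 (gather 9 copper): copper=9
After 2 (gather 11 sulfur): copper=9 sulfur=11
After 3 (craft window): copper=9 sulfur=8 window=2
After 4 (consume 4 copper): copper=5 sulfur=8 window=2
After 5 (consume 4 sulfur): copper=5 sulfur=4 window=2
After 6 (gather 5 copper): copper=10 sulfur=4 window=2
After 7 (craft chain): chain=4 copper=7 sulfur=4 window=1
After 8 (craft window): chain=4 copper=7 sulfur=1 window=3
After 9 (craft chain): chain=8 copper=4 sulfur=1 window=2
After 10 (craft chain): chain=12 copper=1 sulfur=1 window=1
After 11 (gather 3 copper): chain=12 copper=4 sulfur=1 window=1
After 12 (craft chain): chain=16 copper=1 sulfur=1
After 13 (gather 11 sulfur): chain=16 copper=1 sulfur=12
After 14 (craft window): chain=16 copper=1 sulfur=9 window=2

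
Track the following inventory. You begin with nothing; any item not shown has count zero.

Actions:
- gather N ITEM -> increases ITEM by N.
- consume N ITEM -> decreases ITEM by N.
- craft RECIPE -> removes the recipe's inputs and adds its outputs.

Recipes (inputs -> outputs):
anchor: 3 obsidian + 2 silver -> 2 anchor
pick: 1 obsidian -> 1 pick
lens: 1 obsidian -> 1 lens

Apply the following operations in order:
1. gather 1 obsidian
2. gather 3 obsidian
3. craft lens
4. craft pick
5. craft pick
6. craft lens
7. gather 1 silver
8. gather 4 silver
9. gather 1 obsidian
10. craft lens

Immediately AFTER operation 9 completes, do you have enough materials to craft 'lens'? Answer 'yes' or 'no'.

After 1 (gather 1 obsidian): obsidian=1
After 2 (gather 3 obsidian): obsidian=4
After 3 (craft lens): lens=1 obsidian=3
After 4 (craft pick): lens=1 obsidian=2 pick=1
After 5 (craft pick): lens=1 obsidian=1 pick=2
After 6 (craft lens): lens=2 pick=2
After 7 (gather 1 silver): lens=2 pick=2 silver=1
After 8 (gather 4 silver): lens=2 pick=2 silver=5
After 9 (gather 1 obsidian): lens=2 obsidian=1 pick=2 silver=5

Answer: yes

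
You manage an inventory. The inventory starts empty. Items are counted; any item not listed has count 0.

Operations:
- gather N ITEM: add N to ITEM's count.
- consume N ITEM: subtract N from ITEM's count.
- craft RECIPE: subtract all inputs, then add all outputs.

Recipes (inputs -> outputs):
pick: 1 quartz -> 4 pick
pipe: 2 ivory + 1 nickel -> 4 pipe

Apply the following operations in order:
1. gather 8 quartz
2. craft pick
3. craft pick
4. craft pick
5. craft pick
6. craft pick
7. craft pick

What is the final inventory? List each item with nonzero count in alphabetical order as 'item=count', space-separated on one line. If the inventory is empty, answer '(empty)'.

Answer: pick=24 quartz=2

Derivation:
After 1 (gather 8 quartz): quartz=8
After 2 (craft pick): pick=4 quartz=7
After 3 (craft pick): pick=8 quartz=6
After 4 (craft pick): pick=12 quartz=5
After 5 (craft pick): pick=16 quartz=4
After 6 (craft pick): pick=20 quartz=3
After 7 (craft pick): pick=24 quartz=2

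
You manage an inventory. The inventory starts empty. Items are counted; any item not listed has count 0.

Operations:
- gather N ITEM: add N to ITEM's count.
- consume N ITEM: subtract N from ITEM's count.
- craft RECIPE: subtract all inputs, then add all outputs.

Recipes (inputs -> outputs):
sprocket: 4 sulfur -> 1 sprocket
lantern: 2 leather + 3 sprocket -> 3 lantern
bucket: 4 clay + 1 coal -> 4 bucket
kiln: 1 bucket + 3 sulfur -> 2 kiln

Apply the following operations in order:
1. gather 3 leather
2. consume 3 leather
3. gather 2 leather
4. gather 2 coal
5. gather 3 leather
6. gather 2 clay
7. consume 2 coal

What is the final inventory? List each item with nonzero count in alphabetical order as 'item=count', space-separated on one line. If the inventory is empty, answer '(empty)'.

Answer: clay=2 leather=5

Derivation:
After 1 (gather 3 leather): leather=3
After 2 (consume 3 leather): (empty)
After 3 (gather 2 leather): leather=2
After 4 (gather 2 coal): coal=2 leather=2
After 5 (gather 3 leather): coal=2 leather=5
After 6 (gather 2 clay): clay=2 coal=2 leather=5
After 7 (consume 2 coal): clay=2 leather=5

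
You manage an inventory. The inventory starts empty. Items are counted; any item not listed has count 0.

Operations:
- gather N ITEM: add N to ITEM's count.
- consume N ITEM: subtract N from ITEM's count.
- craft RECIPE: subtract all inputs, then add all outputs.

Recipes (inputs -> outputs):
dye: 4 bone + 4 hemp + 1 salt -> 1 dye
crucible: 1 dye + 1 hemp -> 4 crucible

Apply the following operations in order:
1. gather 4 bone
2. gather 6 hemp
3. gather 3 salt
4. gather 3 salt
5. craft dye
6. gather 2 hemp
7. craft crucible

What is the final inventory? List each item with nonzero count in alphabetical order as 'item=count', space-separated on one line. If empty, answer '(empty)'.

Answer: crucible=4 hemp=3 salt=5

Derivation:
After 1 (gather 4 bone): bone=4
After 2 (gather 6 hemp): bone=4 hemp=6
After 3 (gather 3 salt): bone=4 hemp=6 salt=3
After 4 (gather 3 salt): bone=4 hemp=6 salt=6
After 5 (craft dye): dye=1 hemp=2 salt=5
After 6 (gather 2 hemp): dye=1 hemp=4 salt=5
After 7 (craft crucible): crucible=4 hemp=3 salt=5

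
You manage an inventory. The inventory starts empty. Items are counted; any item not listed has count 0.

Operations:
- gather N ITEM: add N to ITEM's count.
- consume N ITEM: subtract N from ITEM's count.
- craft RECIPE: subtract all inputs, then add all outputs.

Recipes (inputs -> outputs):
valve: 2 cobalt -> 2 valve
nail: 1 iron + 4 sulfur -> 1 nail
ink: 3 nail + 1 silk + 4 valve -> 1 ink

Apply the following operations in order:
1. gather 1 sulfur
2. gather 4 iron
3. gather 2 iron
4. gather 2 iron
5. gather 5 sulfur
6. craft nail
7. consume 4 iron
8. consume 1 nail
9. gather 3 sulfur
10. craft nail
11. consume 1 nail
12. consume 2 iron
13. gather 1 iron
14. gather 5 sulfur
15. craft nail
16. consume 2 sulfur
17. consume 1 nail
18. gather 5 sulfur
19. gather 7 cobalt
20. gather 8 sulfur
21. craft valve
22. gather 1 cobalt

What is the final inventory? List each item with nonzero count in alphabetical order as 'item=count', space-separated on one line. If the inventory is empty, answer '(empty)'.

After 1 (gather 1 sulfur): sulfur=1
After 2 (gather 4 iron): iron=4 sulfur=1
After 3 (gather 2 iron): iron=6 sulfur=1
After 4 (gather 2 iron): iron=8 sulfur=1
After 5 (gather 5 sulfur): iron=8 sulfur=6
After 6 (craft nail): iron=7 nail=1 sulfur=2
After 7 (consume 4 iron): iron=3 nail=1 sulfur=2
After 8 (consume 1 nail): iron=3 sulfur=2
After 9 (gather 3 sulfur): iron=3 sulfur=5
After 10 (craft nail): iron=2 nail=1 sulfur=1
After 11 (consume 1 nail): iron=2 sulfur=1
After 12 (consume 2 iron): sulfur=1
After 13 (gather 1 iron): iron=1 sulfur=1
After 14 (gather 5 sulfur): iron=1 sulfur=6
After 15 (craft nail): nail=1 sulfur=2
After 16 (consume 2 sulfur): nail=1
After 17 (consume 1 nail): (empty)
After 18 (gather 5 sulfur): sulfur=5
After 19 (gather 7 cobalt): cobalt=7 sulfur=5
After 20 (gather 8 sulfur): cobalt=7 sulfur=13
After 21 (craft valve): cobalt=5 sulfur=13 valve=2
After 22 (gather 1 cobalt): cobalt=6 sulfur=13 valve=2

Answer: cobalt=6 sulfur=13 valve=2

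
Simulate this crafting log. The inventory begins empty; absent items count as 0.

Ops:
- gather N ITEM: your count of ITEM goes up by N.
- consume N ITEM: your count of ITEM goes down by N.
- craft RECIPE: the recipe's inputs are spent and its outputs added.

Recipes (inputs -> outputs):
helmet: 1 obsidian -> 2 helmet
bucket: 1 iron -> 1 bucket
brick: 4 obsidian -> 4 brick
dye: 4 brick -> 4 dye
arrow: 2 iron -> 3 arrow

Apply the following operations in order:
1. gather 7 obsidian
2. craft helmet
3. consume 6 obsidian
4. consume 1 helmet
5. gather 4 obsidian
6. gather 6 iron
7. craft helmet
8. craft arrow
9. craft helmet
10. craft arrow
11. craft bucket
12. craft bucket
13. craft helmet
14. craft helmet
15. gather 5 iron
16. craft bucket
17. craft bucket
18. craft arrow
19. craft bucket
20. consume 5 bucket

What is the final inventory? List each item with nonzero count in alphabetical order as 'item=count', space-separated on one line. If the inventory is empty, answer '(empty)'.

Answer: arrow=9 helmet=9

Derivation:
After 1 (gather 7 obsidian): obsidian=7
After 2 (craft helmet): helmet=2 obsidian=6
After 3 (consume 6 obsidian): helmet=2
After 4 (consume 1 helmet): helmet=1
After 5 (gather 4 obsidian): helmet=1 obsidian=4
After 6 (gather 6 iron): helmet=1 iron=6 obsidian=4
After 7 (craft helmet): helmet=3 iron=6 obsidian=3
After 8 (craft arrow): arrow=3 helmet=3 iron=4 obsidian=3
After 9 (craft helmet): arrow=3 helmet=5 iron=4 obsidian=2
After 10 (craft arrow): arrow=6 helmet=5 iron=2 obsidian=2
After 11 (craft bucket): arrow=6 bucket=1 helmet=5 iron=1 obsidian=2
After 12 (craft bucket): arrow=6 bucket=2 helmet=5 obsidian=2
After 13 (craft helmet): arrow=6 bucket=2 helmet=7 obsidian=1
After 14 (craft helmet): arrow=6 bucket=2 helmet=9
After 15 (gather 5 iron): arrow=6 bucket=2 helmet=9 iron=5
After 16 (craft bucket): arrow=6 bucket=3 helmet=9 iron=4
After 17 (craft bucket): arrow=6 bucket=4 helmet=9 iron=3
After 18 (craft arrow): arrow=9 bucket=4 helmet=9 iron=1
After 19 (craft bucket): arrow=9 bucket=5 helmet=9
After 20 (consume 5 bucket): arrow=9 helmet=9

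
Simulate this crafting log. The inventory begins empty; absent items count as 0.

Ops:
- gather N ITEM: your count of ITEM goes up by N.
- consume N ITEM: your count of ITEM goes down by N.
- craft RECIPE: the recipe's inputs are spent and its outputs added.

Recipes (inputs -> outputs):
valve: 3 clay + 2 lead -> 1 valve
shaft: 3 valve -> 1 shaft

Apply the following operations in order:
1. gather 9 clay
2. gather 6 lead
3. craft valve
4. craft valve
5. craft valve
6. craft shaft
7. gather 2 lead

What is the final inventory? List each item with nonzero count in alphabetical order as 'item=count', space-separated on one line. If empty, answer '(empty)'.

Answer: lead=2 shaft=1

Derivation:
After 1 (gather 9 clay): clay=9
After 2 (gather 6 lead): clay=9 lead=6
After 3 (craft valve): clay=6 lead=4 valve=1
After 4 (craft valve): clay=3 lead=2 valve=2
After 5 (craft valve): valve=3
After 6 (craft shaft): shaft=1
After 7 (gather 2 lead): lead=2 shaft=1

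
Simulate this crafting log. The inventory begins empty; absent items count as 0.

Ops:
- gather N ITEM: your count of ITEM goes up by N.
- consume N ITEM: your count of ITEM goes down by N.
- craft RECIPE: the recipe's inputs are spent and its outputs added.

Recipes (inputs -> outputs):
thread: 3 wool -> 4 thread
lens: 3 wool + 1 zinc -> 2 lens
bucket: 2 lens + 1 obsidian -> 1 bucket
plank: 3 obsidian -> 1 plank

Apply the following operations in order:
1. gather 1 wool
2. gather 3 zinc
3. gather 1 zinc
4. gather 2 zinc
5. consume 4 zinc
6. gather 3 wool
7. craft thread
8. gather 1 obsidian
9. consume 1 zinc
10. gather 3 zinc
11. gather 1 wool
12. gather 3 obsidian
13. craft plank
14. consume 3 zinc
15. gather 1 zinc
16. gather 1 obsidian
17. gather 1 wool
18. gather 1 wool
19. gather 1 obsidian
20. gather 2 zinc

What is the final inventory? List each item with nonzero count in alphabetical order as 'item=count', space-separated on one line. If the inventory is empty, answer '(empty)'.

After 1 (gather 1 wool): wool=1
After 2 (gather 3 zinc): wool=1 zinc=3
After 3 (gather 1 zinc): wool=1 zinc=4
After 4 (gather 2 zinc): wool=1 zinc=6
After 5 (consume 4 zinc): wool=1 zinc=2
After 6 (gather 3 wool): wool=4 zinc=2
After 7 (craft thread): thread=4 wool=1 zinc=2
After 8 (gather 1 obsidian): obsidian=1 thread=4 wool=1 zinc=2
After 9 (consume 1 zinc): obsidian=1 thread=4 wool=1 zinc=1
After 10 (gather 3 zinc): obsidian=1 thread=4 wool=1 zinc=4
After 11 (gather 1 wool): obsidian=1 thread=4 wool=2 zinc=4
After 12 (gather 3 obsidian): obsidian=4 thread=4 wool=2 zinc=4
After 13 (craft plank): obsidian=1 plank=1 thread=4 wool=2 zinc=4
After 14 (consume 3 zinc): obsidian=1 plank=1 thread=4 wool=2 zinc=1
After 15 (gather 1 zinc): obsidian=1 plank=1 thread=4 wool=2 zinc=2
After 16 (gather 1 obsidian): obsidian=2 plank=1 thread=4 wool=2 zinc=2
After 17 (gather 1 wool): obsidian=2 plank=1 thread=4 wool=3 zinc=2
After 18 (gather 1 wool): obsidian=2 plank=1 thread=4 wool=4 zinc=2
After 19 (gather 1 obsidian): obsidian=3 plank=1 thread=4 wool=4 zinc=2
After 20 (gather 2 zinc): obsidian=3 plank=1 thread=4 wool=4 zinc=4

Answer: obsidian=3 plank=1 thread=4 wool=4 zinc=4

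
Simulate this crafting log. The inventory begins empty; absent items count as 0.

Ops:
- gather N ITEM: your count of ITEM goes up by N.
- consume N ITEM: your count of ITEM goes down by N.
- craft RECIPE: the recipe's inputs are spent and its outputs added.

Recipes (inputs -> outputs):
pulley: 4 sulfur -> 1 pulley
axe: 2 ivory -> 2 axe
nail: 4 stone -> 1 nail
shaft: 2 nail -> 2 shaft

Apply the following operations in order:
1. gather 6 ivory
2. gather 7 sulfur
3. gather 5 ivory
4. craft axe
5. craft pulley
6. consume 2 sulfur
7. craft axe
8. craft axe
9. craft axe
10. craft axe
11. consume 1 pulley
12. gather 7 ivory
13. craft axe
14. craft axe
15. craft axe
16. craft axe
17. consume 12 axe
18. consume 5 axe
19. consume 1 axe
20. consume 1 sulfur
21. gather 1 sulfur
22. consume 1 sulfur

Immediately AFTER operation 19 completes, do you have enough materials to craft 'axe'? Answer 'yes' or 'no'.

Answer: no

Derivation:
After 1 (gather 6 ivory): ivory=6
After 2 (gather 7 sulfur): ivory=6 sulfur=7
After 3 (gather 5 ivory): ivory=11 sulfur=7
After 4 (craft axe): axe=2 ivory=9 sulfur=7
After 5 (craft pulley): axe=2 ivory=9 pulley=1 sulfur=3
After 6 (consume 2 sulfur): axe=2 ivory=9 pulley=1 sulfur=1
After 7 (craft axe): axe=4 ivory=7 pulley=1 sulfur=1
After 8 (craft axe): axe=6 ivory=5 pulley=1 sulfur=1
After 9 (craft axe): axe=8 ivory=3 pulley=1 sulfur=1
After 10 (craft axe): axe=10 ivory=1 pulley=1 sulfur=1
After 11 (consume 1 pulley): axe=10 ivory=1 sulfur=1
After 12 (gather 7 ivory): axe=10 ivory=8 sulfur=1
After 13 (craft axe): axe=12 ivory=6 sulfur=1
After 14 (craft axe): axe=14 ivory=4 sulfur=1
After 15 (craft axe): axe=16 ivory=2 sulfur=1
After 16 (craft axe): axe=18 sulfur=1
After 17 (consume 12 axe): axe=6 sulfur=1
After 18 (consume 5 axe): axe=1 sulfur=1
After 19 (consume 1 axe): sulfur=1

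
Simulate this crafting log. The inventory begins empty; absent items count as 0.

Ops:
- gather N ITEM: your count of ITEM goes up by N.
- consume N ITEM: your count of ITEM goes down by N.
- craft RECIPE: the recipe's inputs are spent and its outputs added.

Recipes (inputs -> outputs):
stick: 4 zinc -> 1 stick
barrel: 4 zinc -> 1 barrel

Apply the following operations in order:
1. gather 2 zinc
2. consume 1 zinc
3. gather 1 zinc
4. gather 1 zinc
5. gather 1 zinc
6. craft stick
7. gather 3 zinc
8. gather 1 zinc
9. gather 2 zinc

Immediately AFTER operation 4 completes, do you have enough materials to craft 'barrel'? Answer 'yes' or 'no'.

Answer: no

Derivation:
After 1 (gather 2 zinc): zinc=2
After 2 (consume 1 zinc): zinc=1
After 3 (gather 1 zinc): zinc=2
After 4 (gather 1 zinc): zinc=3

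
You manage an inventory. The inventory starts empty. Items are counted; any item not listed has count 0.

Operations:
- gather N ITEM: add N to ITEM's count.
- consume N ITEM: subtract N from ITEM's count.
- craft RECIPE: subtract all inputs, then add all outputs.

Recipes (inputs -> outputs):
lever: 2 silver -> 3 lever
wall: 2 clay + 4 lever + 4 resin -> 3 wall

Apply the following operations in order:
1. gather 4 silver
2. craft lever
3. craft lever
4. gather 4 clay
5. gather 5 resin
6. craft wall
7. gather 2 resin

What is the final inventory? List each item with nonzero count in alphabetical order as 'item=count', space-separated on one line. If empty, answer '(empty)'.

Answer: clay=2 lever=2 resin=3 wall=3

Derivation:
After 1 (gather 4 silver): silver=4
After 2 (craft lever): lever=3 silver=2
After 3 (craft lever): lever=6
After 4 (gather 4 clay): clay=4 lever=6
After 5 (gather 5 resin): clay=4 lever=6 resin=5
After 6 (craft wall): clay=2 lever=2 resin=1 wall=3
After 7 (gather 2 resin): clay=2 lever=2 resin=3 wall=3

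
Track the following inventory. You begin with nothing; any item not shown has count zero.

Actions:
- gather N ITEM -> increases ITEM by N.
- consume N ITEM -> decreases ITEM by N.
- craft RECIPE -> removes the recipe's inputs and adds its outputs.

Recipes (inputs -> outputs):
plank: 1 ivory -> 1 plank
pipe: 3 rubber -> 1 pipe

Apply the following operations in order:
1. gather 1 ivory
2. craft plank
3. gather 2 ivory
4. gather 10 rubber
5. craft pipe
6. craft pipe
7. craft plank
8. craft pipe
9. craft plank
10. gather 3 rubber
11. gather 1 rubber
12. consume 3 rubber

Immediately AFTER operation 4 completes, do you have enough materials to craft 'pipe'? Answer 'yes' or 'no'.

Answer: yes

Derivation:
After 1 (gather 1 ivory): ivory=1
After 2 (craft plank): plank=1
After 3 (gather 2 ivory): ivory=2 plank=1
After 4 (gather 10 rubber): ivory=2 plank=1 rubber=10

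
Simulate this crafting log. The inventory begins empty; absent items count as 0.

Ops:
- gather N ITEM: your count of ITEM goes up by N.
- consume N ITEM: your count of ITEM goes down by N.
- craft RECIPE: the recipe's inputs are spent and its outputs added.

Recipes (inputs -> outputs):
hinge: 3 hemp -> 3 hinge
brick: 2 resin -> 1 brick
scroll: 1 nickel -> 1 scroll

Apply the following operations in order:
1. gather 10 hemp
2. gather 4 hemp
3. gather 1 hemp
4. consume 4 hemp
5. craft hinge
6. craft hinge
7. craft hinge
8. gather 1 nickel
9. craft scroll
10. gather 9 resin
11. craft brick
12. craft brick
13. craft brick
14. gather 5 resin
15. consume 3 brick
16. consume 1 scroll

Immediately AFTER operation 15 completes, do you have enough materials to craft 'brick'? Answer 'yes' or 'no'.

After 1 (gather 10 hemp): hemp=10
After 2 (gather 4 hemp): hemp=14
After 3 (gather 1 hemp): hemp=15
After 4 (consume 4 hemp): hemp=11
After 5 (craft hinge): hemp=8 hinge=3
After 6 (craft hinge): hemp=5 hinge=6
After 7 (craft hinge): hemp=2 hinge=9
After 8 (gather 1 nickel): hemp=2 hinge=9 nickel=1
After 9 (craft scroll): hemp=2 hinge=9 scroll=1
After 10 (gather 9 resin): hemp=2 hinge=9 resin=9 scroll=1
After 11 (craft brick): brick=1 hemp=2 hinge=9 resin=7 scroll=1
After 12 (craft brick): brick=2 hemp=2 hinge=9 resin=5 scroll=1
After 13 (craft brick): brick=3 hemp=2 hinge=9 resin=3 scroll=1
After 14 (gather 5 resin): brick=3 hemp=2 hinge=9 resin=8 scroll=1
After 15 (consume 3 brick): hemp=2 hinge=9 resin=8 scroll=1

Answer: yes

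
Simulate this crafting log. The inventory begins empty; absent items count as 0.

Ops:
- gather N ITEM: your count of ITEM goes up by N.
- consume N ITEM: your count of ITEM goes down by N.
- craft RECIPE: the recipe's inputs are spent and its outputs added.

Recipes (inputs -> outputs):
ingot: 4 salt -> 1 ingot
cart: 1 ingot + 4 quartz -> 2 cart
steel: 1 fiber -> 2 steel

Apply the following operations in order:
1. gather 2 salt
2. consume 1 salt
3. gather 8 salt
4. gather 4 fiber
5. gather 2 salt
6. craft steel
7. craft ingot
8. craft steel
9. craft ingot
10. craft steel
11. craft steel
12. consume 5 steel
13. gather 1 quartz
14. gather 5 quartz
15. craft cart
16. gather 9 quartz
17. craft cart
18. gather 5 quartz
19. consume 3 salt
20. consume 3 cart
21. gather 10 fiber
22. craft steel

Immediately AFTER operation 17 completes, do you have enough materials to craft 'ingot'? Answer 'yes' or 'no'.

After 1 (gather 2 salt): salt=2
After 2 (consume 1 salt): salt=1
After 3 (gather 8 salt): salt=9
After 4 (gather 4 fiber): fiber=4 salt=9
After 5 (gather 2 salt): fiber=4 salt=11
After 6 (craft steel): fiber=3 salt=11 steel=2
After 7 (craft ingot): fiber=3 ingot=1 salt=7 steel=2
After 8 (craft steel): fiber=2 ingot=1 salt=7 steel=4
After 9 (craft ingot): fiber=2 ingot=2 salt=3 steel=4
After 10 (craft steel): fiber=1 ingot=2 salt=3 steel=6
After 11 (craft steel): ingot=2 salt=3 steel=8
After 12 (consume 5 steel): ingot=2 salt=3 steel=3
After 13 (gather 1 quartz): ingot=2 quartz=1 salt=3 steel=3
After 14 (gather 5 quartz): ingot=2 quartz=6 salt=3 steel=3
After 15 (craft cart): cart=2 ingot=1 quartz=2 salt=3 steel=3
After 16 (gather 9 quartz): cart=2 ingot=1 quartz=11 salt=3 steel=3
After 17 (craft cart): cart=4 quartz=7 salt=3 steel=3

Answer: no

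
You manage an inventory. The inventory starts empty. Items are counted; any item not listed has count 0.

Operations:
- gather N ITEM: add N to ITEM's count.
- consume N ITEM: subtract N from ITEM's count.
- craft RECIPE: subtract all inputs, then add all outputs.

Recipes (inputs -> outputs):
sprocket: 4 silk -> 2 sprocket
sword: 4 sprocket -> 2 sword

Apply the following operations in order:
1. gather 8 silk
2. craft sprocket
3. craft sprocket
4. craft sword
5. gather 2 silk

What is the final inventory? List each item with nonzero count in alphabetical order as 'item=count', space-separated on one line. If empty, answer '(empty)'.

After 1 (gather 8 silk): silk=8
After 2 (craft sprocket): silk=4 sprocket=2
After 3 (craft sprocket): sprocket=4
After 4 (craft sword): sword=2
After 5 (gather 2 silk): silk=2 sword=2

Answer: silk=2 sword=2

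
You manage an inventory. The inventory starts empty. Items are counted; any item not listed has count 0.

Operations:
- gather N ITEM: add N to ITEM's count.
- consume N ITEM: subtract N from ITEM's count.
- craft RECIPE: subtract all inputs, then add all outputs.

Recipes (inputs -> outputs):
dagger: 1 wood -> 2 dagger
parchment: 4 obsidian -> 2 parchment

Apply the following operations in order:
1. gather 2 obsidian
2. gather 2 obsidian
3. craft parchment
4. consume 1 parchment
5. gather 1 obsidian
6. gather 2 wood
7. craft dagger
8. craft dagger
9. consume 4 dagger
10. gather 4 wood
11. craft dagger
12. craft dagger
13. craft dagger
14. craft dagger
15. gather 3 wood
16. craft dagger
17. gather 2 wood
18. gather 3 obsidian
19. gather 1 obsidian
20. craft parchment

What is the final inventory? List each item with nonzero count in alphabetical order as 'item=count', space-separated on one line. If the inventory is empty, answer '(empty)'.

Answer: dagger=10 obsidian=1 parchment=3 wood=4

Derivation:
After 1 (gather 2 obsidian): obsidian=2
After 2 (gather 2 obsidian): obsidian=4
After 3 (craft parchment): parchment=2
After 4 (consume 1 parchment): parchment=1
After 5 (gather 1 obsidian): obsidian=1 parchment=1
After 6 (gather 2 wood): obsidian=1 parchment=1 wood=2
After 7 (craft dagger): dagger=2 obsidian=1 parchment=1 wood=1
After 8 (craft dagger): dagger=4 obsidian=1 parchment=1
After 9 (consume 4 dagger): obsidian=1 parchment=1
After 10 (gather 4 wood): obsidian=1 parchment=1 wood=4
After 11 (craft dagger): dagger=2 obsidian=1 parchment=1 wood=3
After 12 (craft dagger): dagger=4 obsidian=1 parchment=1 wood=2
After 13 (craft dagger): dagger=6 obsidian=1 parchment=1 wood=1
After 14 (craft dagger): dagger=8 obsidian=1 parchment=1
After 15 (gather 3 wood): dagger=8 obsidian=1 parchment=1 wood=3
After 16 (craft dagger): dagger=10 obsidian=1 parchment=1 wood=2
After 17 (gather 2 wood): dagger=10 obsidian=1 parchment=1 wood=4
After 18 (gather 3 obsidian): dagger=10 obsidian=4 parchment=1 wood=4
After 19 (gather 1 obsidian): dagger=10 obsidian=5 parchment=1 wood=4
After 20 (craft parchment): dagger=10 obsidian=1 parchment=3 wood=4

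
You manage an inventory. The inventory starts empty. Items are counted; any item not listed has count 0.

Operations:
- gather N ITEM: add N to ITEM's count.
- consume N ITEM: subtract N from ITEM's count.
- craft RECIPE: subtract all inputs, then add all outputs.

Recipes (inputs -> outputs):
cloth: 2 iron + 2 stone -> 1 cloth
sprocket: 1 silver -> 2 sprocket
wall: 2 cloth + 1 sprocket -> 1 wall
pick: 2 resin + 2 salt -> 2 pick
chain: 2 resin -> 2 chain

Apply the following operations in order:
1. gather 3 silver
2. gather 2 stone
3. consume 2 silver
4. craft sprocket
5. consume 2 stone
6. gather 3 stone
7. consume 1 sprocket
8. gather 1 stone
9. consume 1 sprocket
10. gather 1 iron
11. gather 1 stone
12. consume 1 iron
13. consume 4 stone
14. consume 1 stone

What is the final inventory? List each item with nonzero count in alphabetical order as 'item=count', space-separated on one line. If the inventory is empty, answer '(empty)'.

Answer: (empty)

Derivation:
After 1 (gather 3 silver): silver=3
After 2 (gather 2 stone): silver=3 stone=2
After 3 (consume 2 silver): silver=1 stone=2
After 4 (craft sprocket): sprocket=2 stone=2
After 5 (consume 2 stone): sprocket=2
After 6 (gather 3 stone): sprocket=2 stone=3
After 7 (consume 1 sprocket): sprocket=1 stone=3
After 8 (gather 1 stone): sprocket=1 stone=4
After 9 (consume 1 sprocket): stone=4
After 10 (gather 1 iron): iron=1 stone=4
After 11 (gather 1 stone): iron=1 stone=5
After 12 (consume 1 iron): stone=5
After 13 (consume 4 stone): stone=1
After 14 (consume 1 stone): (empty)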